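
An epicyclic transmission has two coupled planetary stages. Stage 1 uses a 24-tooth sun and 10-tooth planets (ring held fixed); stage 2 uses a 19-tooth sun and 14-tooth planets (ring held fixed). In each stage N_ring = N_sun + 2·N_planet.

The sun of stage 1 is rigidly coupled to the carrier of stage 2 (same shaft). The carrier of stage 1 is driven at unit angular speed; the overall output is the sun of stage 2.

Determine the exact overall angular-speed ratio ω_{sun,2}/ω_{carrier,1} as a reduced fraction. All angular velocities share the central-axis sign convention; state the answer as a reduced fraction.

187/19

Stage 1: N_ring = 24 + 2·10 = 44
Stage 1: 24(ω_s−ω_c) = −44(ω_r−ω_c),  ω_r=0, ω_c=1
Stage 1: ω_s = 1 − (44/24)(0−1) = 17/6
  ⇒ ω_s¹/ω_c¹ = 17/6
Stage 2: N_ring = 19 + 2·14 = 47
Stage 2: 19(ω_s−ω_c) = −47(ω_r−ω_c),  ω_r=0, ω_c=1
Stage 2: ω_s = 1 − (47/19)(0−1) = 66/19
  ⇒ ω_s²/ω_c² = 66/19
Coupling ω_c² = ω_s¹ ⇒ overall = 17/6 × 66/19 = 187/19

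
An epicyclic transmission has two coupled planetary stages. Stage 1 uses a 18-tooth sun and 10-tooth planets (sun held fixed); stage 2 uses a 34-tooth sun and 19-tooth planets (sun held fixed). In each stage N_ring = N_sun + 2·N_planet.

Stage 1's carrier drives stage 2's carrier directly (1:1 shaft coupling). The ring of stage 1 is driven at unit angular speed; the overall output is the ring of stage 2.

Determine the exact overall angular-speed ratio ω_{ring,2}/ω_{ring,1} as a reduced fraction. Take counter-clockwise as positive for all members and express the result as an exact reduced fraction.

1007/1008

Stage 1: N_ring = 18 + 2·10 = 38
Stage 1: 18(ω_s−ω_c) = −38(ω_r−ω_c),  ω_s=0, ω_r=1
Stage 1: 18(0−ω_c) = −38(1−ω_c)  ⇒  56ω_c = 38  ⇒  ω_c = 19/28
  ⇒ ω_c¹/ω_r¹ = 19/28
Stage 2: N_ring = 34 + 2·19 = 72
Stage 2: 34(ω_s−ω_c) = −72(ω_r−ω_c),  ω_s=0, ω_c=1
Stage 2: ω_r = 1 − (34/72)(0−1) = 53/36
  ⇒ ω_r²/ω_c² = 53/36
Coupling ω_c² = ω_c¹ ⇒ overall = 19/28 × 53/36 = 1007/1008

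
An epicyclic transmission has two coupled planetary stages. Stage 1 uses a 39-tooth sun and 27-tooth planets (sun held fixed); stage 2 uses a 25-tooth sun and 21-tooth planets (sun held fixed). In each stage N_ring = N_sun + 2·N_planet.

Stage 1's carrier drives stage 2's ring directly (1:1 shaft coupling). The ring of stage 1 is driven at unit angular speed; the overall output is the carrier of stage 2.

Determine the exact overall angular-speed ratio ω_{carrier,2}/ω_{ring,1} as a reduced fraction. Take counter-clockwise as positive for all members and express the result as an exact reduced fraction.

Stage 1: N_ring = 39 + 2·27 = 93
Stage 1: 39(ω_s−ω_c) = −93(ω_r−ω_c),  ω_s=0, ω_r=1
Stage 1: 39(0−ω_c) = −93(1−ω_c)  ⇒  132ω_c = 93  ⇒  ω_c = 31/44
  ⇒ ω_c¹/ω_r¹ = 31/44
Stage 2: N_ring = 25 + 2·21 = 67
Stage 2: 25(ω_s−ω_c) = −67(ω_r−ω_c),  ω_s=0, ω_r=1
Stage 2: 25(0−ω_c) = −67(1−ω_c)  ⇒  92ω_c = 67  ⇒  ω_c = 67/92
  ⇒ ω_c²/ω_r² = 67/92
Coupling ω_r² = ω_c¹ ⇒ overall = 31/44 × 67/92 = 2077/4048

2077/4048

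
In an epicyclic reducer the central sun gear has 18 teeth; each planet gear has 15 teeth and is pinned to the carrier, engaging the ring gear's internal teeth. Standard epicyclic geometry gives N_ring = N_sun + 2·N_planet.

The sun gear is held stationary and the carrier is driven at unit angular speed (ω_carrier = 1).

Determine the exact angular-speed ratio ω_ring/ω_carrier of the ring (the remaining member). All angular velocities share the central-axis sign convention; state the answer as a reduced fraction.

11/8

N_ring = 18 + 2·15 = 48
18(ω_s−ω_c) = −48(ω_r−ω_c),  ω_s=0, ω_c=1
ω_r = 1 − (18/48)(0−1) = 11/8
ω_r/ω_c = 11/8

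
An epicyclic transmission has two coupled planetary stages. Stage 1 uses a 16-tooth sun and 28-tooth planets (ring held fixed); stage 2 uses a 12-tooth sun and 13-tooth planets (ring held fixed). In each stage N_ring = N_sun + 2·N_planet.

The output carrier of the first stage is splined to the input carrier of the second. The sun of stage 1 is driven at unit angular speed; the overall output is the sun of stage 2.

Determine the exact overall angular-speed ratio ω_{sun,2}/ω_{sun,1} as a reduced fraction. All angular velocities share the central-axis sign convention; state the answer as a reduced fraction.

Stage 1: N_ring = 16 + 2·28 = 72
Stage 1: 16(ω_s−ω_c) = −72(ω_r−ω_c),  ω_r=0, ω_s=1
Stage 1: 16(1−ω_c) = −72(0−ω_c)  ⇒  88ω_c = 16  ⇒  ω_c = 2/11
  ⇒ ω_c¹/ω_s¹ = 2/11
Stage 2: N_ring = 12 + 2·13 = 38
Stage 2: 12(ω_s−ω_c) = −38(ω_r−ω_c),  ω_r=0, ω_c=1
Stage 2: ω_s = 1 − (38/12)(0−1) = 25/6
  ⇒ ω_s²/ω_c² = 25/6
Coupling ω_c² = ω_c¹ ⇒ overall = 2/11 × 25/6 = 25/33

25/33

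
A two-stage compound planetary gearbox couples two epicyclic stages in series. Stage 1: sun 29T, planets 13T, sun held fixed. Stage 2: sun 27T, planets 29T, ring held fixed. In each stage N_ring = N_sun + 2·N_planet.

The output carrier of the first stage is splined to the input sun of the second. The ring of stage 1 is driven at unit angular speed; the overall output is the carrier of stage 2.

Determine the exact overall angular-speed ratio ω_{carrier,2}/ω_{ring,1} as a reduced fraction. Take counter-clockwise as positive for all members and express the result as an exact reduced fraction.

495/3136

Stage 1: N_ring = 29 + 2·13 = 55
Stage 1: 29(ω_s−ω_c) = −55(ω_r−ω_c),  ω_s=0, ω_r=1
Stage 1: 29(0−ω_c) = −55(1−ω_c)  ⇒  84ω_c = 55  ⇒  ω_c = 55/84
  ⇒ ω_c¹/ω_r¹ = 55/84
Stage 2: N_ring = 27 + 2·29 = 85
Stage 2: 27(ω_s−ω_c) = −85(ω_r−ω_c),  ω_r=0, ω_s=1
Stage 2: 27(1−ω_c) = −85(0−ω_c)  ⇒  112ω_c = 27  ⇒  ω_c = 27/112
  ⇒ ω_c²/ω_s² = 27/112
Coupling ω_s² = ω_c¹ ⇒ overall = 55/84 × 27/112 = 495/3136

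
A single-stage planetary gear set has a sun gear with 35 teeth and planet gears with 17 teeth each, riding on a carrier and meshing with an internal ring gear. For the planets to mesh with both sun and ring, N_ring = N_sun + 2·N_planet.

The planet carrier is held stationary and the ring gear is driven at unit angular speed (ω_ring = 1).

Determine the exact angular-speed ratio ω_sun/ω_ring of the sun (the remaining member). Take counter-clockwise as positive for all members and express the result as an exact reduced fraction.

N_ring = 35 + 2·17 = 69
35(ω_s−ω_c) = −69(ω_r−ω_c),  ω_c=0, ω_r=1
ω_s = 0 − (69/35)(1−0) = -69/35
ω_s/ω_r = -69/35

-69/35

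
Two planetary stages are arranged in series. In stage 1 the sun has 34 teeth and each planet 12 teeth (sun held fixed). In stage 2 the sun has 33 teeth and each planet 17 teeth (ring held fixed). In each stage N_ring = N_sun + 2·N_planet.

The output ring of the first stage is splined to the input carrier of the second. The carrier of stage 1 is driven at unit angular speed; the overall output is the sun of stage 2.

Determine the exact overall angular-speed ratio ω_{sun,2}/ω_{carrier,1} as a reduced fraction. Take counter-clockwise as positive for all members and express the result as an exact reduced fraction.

Stage 1: N_ring = 34 + 2·12 = 58
Stage 1: 34(ω_s−ω_c) = −58(ω_r−ω_c),  ω_s=0, ω_c=1
Stage 1: ω_r = 1 − (34/58)(0−1) = 46/29
  ⇒ ω_r¹/ω_c¹ = 46/29
Stage 2: N_ring = 33 + 2·17 = 67
Stage 2: 33(ω_s−ω_c) = −67(ω_r−ω_c),  ω_r=0, ω_c=1
Stage 2: ω_s = 1 − (67/33)(0−1) = 100/33
  ⇒ ω_s²/ω_c² = 100/33
Coupling ω_c² = ω_r¹ ⇒ overall = 46/29 × 100/33 = 4600/957

4600/957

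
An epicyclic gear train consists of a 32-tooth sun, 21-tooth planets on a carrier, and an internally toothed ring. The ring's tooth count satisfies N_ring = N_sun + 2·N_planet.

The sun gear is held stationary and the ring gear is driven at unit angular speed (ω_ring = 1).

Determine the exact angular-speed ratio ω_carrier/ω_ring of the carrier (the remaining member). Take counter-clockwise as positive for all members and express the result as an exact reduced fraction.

N_ring = 32 + 2·21 = 74
32(ω_s−ω_c) = −74(ω_r−ω_c),  ω_s=0, ω_r=1
32(0−ω_c) = −74(1−ω_c)  ⇒  106ω_c = 74  ⇒  ω_c = 37/53
ω_c/ω_r = 37/53

37/53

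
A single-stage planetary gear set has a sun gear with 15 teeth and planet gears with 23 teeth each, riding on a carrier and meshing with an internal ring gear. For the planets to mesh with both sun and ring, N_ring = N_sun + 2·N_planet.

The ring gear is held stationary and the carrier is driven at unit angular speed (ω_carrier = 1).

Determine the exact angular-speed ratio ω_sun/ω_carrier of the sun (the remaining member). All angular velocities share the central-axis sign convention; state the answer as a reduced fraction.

76/15

N_ring = 15 + 2·23 = 61
15(ω_s−ω_c) = −61(ω_r−ω_c),  ω_r=0, ω_c=1
ω_s = 1 − (61/15)(0−1) = 76/15
ω_s/ω_c = 76/15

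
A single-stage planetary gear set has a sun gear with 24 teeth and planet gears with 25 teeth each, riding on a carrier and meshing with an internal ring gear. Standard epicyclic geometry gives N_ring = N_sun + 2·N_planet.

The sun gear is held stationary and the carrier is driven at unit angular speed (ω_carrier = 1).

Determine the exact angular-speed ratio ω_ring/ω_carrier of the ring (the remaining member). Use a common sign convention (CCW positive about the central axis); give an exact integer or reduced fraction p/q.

49/37

N_ring = 24 + 2·25 = 74
24(ω_s−ω_c) = −74(ω_r−ω_c),  ω_s=0, ω_c=1
ω_r = 1 − (24/74)(0−1) = 49/37
ω_r/ω_c = 49/37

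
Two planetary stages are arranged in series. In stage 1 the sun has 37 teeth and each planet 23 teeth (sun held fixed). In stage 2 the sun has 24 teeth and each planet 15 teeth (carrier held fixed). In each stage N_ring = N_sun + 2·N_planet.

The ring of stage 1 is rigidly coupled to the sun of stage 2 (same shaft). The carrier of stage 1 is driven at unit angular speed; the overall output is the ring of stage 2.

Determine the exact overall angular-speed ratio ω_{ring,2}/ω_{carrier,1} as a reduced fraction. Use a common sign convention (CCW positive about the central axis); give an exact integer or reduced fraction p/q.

-160/249

Stage 1: N_ring = 37 + 2·23 = 83
Stage 1: 37(ω_s−ω_c) = −83(ω_r−ω_c),  ω_s=0, ω_c=1
Stage 1: ω_r = 1 − (37/83)(0−1) = 120/83
  ⇒ ω_r¹/ω_c¹ = 120/83
Stage 2: N_ring = 24 + 2·15 = 54
Stage 2: 24(ω_s−ω_c) = −54(ω_r−ω_c),  ω_c=0, ω_s=1
Stage 2: ω_r = 0 − (24/54)(1−0) = -4/9
  ⇒ ω_r²/ω_s² = -4/9
Coupling ω_s² = ω_r¹ ⇒ overall = 120/83 × -4/9 = -160/249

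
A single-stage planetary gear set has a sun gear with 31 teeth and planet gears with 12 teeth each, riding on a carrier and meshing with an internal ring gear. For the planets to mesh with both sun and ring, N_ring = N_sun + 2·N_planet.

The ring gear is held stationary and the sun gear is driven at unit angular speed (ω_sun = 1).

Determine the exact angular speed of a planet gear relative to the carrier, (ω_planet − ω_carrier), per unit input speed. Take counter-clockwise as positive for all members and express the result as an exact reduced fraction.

-1705/1032

N_ring = 31 + 2·12 = 55
31(ω_s−ω_c) = −55(ω_r−ω_c),  ω_r=0, ω_s=1
31(1−ω_c) = −55(0−ω_c)  ⇒  86ω_c = 31  ⇒  ω_c = 31/86
sun–planet: 31·(1−31/86) = −12·(ω_p−ω_c)  ⇒  ω_p−ω_c = −(31/12)·(55/86) = -1705/1032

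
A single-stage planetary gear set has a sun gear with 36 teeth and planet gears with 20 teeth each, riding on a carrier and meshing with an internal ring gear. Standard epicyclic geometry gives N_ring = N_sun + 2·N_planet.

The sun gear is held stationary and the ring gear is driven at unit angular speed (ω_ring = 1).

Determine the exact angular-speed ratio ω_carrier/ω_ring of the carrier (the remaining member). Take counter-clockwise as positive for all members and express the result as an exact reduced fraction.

19/28

N_ring = 36 + 2·20 = 76
36(ω_s−ω_c) = −76(ω_r−ω_c),  ω_s=0, ω_r=1
36(0−ω_c) = −76(1−ω_c)  ⇒  112ω_c = 76  ⇒  ω_c = 19/28
ω_c/ω_r = 19/28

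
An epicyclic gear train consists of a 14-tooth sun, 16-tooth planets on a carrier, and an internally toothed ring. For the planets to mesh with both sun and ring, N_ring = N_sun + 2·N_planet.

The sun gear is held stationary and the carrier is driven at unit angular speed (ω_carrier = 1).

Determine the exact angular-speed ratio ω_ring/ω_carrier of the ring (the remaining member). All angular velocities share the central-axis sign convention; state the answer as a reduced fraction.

N_ring = 14 + 2·16 = 46
14(ω_s−ω_c) = −46(ω_r−ω_c),  ω_s=0, ω_c=1
ω_r = 1 − (14/46)(0−1) = 30/23
ω_r/ω_c = 30/23

30/23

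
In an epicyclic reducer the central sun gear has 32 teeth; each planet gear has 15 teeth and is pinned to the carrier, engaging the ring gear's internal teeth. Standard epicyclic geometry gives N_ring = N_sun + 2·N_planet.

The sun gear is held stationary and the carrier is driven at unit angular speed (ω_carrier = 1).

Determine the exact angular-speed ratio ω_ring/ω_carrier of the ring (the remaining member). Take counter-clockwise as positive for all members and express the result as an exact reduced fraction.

47/31

N_ring = 32 + 2·15 = 62
32(ω_s−ω_c) = −62(ω_r−ω_c),  ω_s=0, ω_c=1
ω_r = 1 − (32/62)(0−1) = 47/31
ω_r/ω_c = 47/31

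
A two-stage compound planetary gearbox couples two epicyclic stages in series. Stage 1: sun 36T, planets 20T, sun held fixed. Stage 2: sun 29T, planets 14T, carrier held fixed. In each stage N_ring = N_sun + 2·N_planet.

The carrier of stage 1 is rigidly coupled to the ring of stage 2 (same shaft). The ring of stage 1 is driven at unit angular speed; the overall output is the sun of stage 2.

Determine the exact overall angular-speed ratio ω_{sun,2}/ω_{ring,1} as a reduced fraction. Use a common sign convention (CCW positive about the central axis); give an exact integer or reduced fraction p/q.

-1083/812

Stage 1: N_ring = 36 + 2·20 = 76
Stage 1: 36(ω_s−ω_c) = −76(ω_r−ω_c),  ω_s=0, ω_r=1
Stage 1: 36(0−ω_c) = −76(1−ω_c)  ⇒  112ω_c = 76  ⇒  ω_c = 19/28
  ⇒ ω_c¹/ω_r¹ = 19/28
Stage 2: N_ring = 29 + 2·14 = 57
Stage 2: 29(ω_s−ω_c) = −57(ω_r−ω_c),  ω_c=0, ω_r=1
Stage 2: ω_s = 0 − (57/29)(1−0) = -57/29
  ⇒ ω_s²/ω_r² = -57/29
Coupling ω_r² = ω_c¹ ⇒ overall = 19/28 × -57/29 = -1083/812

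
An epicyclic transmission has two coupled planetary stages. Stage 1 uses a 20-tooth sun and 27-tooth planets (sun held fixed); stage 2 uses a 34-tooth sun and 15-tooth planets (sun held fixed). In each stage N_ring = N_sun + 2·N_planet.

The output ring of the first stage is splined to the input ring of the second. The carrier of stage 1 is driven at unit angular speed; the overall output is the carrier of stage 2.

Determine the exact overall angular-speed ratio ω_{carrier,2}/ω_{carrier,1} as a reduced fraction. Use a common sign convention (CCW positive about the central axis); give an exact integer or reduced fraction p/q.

Stage 1: N_ring = 20 + 2·27 = 74
Stage 1: 20(ω_s−ω_c) = −74(ω_r−ω_c),  ω_s=0, ω_c=1
Stage 1: ω_r = 1 − (20/74)(0−1) = 47/37
  ⇒ ω_r¹/ω_c¹ = 47/37
Stage 2: N_ring = 34 + 2·15 = 64
Stage 2: 34(ω_s−ω_c) = −64(ω_r−ω_c),  ω_s=0, ω_r=1
Stage 2: 34(0−ω_c) = −64(1−ω_c)  ⇒  98ω_c = 64  ⇒  ω_c = 32/49
  ⇒ ω_c²/ω_r² = 32/49
Coupling ω_r² = ω_r¹ ⇒ overall = 47/37 × 32/49 = 1504/1813

1504/1813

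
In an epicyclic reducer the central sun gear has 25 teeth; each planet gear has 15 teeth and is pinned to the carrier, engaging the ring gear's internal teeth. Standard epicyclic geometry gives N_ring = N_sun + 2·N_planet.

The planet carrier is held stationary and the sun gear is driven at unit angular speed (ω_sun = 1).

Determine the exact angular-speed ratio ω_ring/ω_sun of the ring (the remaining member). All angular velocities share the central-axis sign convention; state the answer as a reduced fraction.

-5/11

N_ring = 25 + 2·15 = 55
25(ω_s−ω_c) = −55(ω_r−ω_c),  ω_c=0, ω_s=1
ω_r = 0 − (25/55)(1−0) = -5/11
ω_r/ω_s = -5/11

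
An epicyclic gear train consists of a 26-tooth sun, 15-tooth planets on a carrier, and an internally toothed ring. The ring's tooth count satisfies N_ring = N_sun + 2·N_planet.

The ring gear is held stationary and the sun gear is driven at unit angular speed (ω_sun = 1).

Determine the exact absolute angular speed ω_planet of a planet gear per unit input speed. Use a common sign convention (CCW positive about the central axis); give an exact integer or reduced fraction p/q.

N_ring = 26 + 2·15 = 56
26(ω_s−ω_c) = −56(ω_r−ω_c),  ω_r=0, ω_s=1
26(1−ω_c) = −56(0−ω_c)  ⇒  82ω_c = 26  ⇒  ω_c = 13/41
sun–planet: 26·(1−13/41) = −15·(ω_p−ω_c)  ⇒  ω_p−ω_c = −(26/15)·(28/41) = -728/615
ω_p = 13/41 − 728/615 = -13/15

-13/15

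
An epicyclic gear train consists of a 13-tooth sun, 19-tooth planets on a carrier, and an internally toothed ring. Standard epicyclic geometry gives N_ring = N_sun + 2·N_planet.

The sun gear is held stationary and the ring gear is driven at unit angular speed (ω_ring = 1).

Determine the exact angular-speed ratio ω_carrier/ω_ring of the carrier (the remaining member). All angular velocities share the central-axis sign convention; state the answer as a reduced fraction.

N_ring = 13 + 2·19 = 51
13(ω_s−ω_c) = −51(ω_r−ω_c),  ω_s=0, ω_r=1
13(0−ω_c) = −51(1−ω_c)  ⇒  64ω_c = 51  ⇒  ω_c = 51/64
ω_c/ω_r = 51/64

51/64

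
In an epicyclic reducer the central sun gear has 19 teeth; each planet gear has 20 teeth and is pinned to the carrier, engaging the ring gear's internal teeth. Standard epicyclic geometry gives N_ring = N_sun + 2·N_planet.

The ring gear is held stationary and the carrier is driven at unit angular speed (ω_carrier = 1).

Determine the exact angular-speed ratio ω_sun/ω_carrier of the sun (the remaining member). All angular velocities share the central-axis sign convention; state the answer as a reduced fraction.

N_ring = 19 + 2·20 = 59
19(ω_s−ω_c) = −59(ω_r−ω_c),  ω_r=0, ω_c=1
ω_s = 1 − (59/19)(0−1) = 78/19
ω_s/ω_c = 78/19

78/19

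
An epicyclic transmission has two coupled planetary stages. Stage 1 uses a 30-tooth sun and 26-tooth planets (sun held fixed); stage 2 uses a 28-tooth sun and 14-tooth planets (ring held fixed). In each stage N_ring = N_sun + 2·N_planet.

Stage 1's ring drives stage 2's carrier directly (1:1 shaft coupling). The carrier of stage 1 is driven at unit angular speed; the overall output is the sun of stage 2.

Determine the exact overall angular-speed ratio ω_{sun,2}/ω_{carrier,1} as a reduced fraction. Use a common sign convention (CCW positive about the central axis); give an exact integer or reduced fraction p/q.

Stage 1: N_ring = 30 + 2·26 = 82
Stage 1: 30(ω_s−ω_c) = −82(ω_r−ω_c),  ω_s=0, ω_c=1
Stage 1: ω_r = 1 − (30/82)(0−1) = 56/41
  ⇒ ω_r¹/ω_c¹ = 56/41
Stage 2: N_ring = 28 + 2·14 = 56
Stage 2: 28(ω_s−ω_c) = −56(ω_r−ω_c),  ω_r=0, ω_c=1
Stage 2: ω_s = 1 − (56/28)(0−1) = 3
  ⇒ ω_s²/ω_c² = 3
Coupling ω_c² = ω_r¹ ⇒ overall = 56/41 × 3 = 168/41

168/41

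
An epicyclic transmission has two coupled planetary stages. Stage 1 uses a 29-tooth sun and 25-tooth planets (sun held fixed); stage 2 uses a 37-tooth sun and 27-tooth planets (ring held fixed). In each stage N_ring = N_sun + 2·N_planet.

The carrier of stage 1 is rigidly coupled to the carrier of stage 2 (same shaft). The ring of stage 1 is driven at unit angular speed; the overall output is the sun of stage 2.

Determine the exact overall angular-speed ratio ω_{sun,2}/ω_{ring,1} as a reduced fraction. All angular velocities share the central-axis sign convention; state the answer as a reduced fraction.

Stage 1: N_ring = 29 + 2·25 = 79
Stage 1: 29(ω_s−ω_c) = −79(ω_r−ω_c),  ω_s=0, ω_r=1
Stage 1: 29(0−ω_c) = −79(1−ω_c)  ⇒  108ω_c = 79  ⇒  ω_c = 79/108
  ⇒ ω_c¹/ω_r¹ = 79/108
Stage 2: N_ring = 37 + 2·27 = 91
Stage 2: 37(ω_s−ω_c) = −91(ω_r−ω_c),  ω_r=0, ω_c=1
Stage 2: ω_s = 1 − (91/37)(0−1) = 128/37
  ⇒ ω_s²/ω_c² = 128/37
Coupling ω_c² = ω_c¹ ⇒ overall = 79/108 × 128/37 = 2528/999

2528/999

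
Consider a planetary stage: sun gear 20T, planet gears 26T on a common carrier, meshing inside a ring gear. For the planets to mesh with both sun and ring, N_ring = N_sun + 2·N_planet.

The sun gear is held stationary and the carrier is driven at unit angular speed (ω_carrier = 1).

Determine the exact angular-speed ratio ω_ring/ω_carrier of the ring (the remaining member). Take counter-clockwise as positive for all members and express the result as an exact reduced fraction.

N_ring = 20 + 2·26 = 72
20(ω_s−ω_c) = −72(ω_r−ω_c),  ω_s=0, ω_c=1
ω_r = 1 − (20/72)(0−1) = 23/18
ω_r/ω_c = 23/18

23/18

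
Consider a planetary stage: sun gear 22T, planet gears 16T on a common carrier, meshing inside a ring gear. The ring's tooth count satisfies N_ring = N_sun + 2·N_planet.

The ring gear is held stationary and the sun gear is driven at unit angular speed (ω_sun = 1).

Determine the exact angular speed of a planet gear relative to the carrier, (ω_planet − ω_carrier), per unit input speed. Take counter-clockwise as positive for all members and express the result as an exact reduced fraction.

N_ring = 22 + 2·16 = 54
22(ω_s−ω_c) = −54(ω_r−ω_c),  ω_r=0, ω_s=1
22(1−ω_c) = −54(0−ω_c)  ⇒  76ω_c = 22  ⇒  ω_c = 11/38
sun–planet: 22·(1−11/38) = −16·(ω_p−ω_c)  ⇒  ω_p−ω_c = −(22/16)·(27/38) = -297/304

-297/304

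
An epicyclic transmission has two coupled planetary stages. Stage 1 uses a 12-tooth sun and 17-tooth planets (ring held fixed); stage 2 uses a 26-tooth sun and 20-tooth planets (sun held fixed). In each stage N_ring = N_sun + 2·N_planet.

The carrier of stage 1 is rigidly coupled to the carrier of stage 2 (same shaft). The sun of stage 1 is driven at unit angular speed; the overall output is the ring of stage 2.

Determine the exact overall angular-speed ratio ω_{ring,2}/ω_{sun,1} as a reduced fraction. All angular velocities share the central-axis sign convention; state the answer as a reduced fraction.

Stage 1: N_ring = 12 + 2·17 = 46
Stage 1: 12(ω_s−ω_c) = −46(ω_r−ω_c),  ω_r=0, ω_s=1
Stage 1: 12(1−ω_c) = −46(0−ω_c)  ⇒  58ω_c = 12  ⇒  ω_c = 6/29
  ⇒ ω_c¹/ω_s¹ = 6/29
Stage 2: N_ring = 26 + 2·20 = 66
Stage 2: 26(ω_s−ω_c) = −66(ω_r−ω_c),  ω_s=0, ω_c=1
Stage 2: ω_r = 1 − (26/66)(0−1) = 46/33
  ⇒ ω_r²/ω_c² = 46/33
Coupling ω_c² = ω_c¹ ⇒ overall = 6/29 × 46/33 = 92/319

92/319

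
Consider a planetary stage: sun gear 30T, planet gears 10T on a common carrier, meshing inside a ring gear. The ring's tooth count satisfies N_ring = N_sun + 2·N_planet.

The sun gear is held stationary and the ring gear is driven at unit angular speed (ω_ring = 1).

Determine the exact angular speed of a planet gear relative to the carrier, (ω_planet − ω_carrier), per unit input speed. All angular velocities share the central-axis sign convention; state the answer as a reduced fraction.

N_ring = 30 + 2·10 = 50
30(ω_s−ω_c) = −50(ω_r−ω_c),  ω_s=0, ω_r=1
30(0−ω_c) = −50(1−ω_c)  ⇒  80ω_c = 50  ⇒  ω_c = 5/8
sun–planet: 30·(0−5/8) = −10·(ω_p−ω_c)  ⇒  ω_p−ω_c = −(30/10)·(-5/8) = 15/8

15/8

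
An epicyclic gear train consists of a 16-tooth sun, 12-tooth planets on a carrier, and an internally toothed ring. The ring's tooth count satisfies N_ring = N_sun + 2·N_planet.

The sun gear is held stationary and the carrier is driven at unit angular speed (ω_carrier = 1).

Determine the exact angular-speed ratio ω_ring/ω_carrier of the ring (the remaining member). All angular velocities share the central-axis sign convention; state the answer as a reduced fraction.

N_ring = 16 + 2·12 = 40
16(ω_s−ω_c) = −40(ω_r−ω_c),  ω_s=0, ω_c=1
ω_r = 1 − (16/40)(0−1) = 7/5
ω_r/ω_c = 7/5

7/5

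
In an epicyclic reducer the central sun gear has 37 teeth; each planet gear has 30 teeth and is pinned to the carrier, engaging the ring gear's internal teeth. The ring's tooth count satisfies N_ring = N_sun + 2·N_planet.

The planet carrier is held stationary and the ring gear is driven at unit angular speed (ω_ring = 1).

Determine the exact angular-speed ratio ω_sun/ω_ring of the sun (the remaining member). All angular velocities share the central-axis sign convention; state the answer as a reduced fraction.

N_ring = 37 + 2·30 = 97
37(ω_s−ω_c) = −97(ω_r−ω_c),  ω_c=0, ω_r=1
ω_s = 0 − (97/37)(1−0) = -97/37
ω_s/ω_r = -97/37

-97/37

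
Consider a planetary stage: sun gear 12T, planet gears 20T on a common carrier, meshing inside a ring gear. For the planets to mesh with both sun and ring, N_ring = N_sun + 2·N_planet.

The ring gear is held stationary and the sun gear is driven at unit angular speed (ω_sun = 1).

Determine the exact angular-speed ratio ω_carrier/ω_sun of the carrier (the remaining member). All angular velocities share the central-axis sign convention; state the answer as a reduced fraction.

3/16

N_ring = 12 + 2·20 = 52
12(ω_s−ω_c) = −52(ω_r−ω_c),  ω_r=0, ω_s=1
12(1−ω_c) = −52(0−ω_c)  ⇒  64ω_c = 12  ⇒  ω_c = 3/16
ω_c/ω_s = 3/16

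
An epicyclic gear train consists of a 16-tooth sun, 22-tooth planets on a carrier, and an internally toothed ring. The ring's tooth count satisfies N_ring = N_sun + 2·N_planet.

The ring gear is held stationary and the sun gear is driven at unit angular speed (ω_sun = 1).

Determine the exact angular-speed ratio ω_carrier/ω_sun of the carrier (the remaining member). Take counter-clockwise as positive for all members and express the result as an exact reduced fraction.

4/19

N_ring = 16 + 2·22 = 60
16(ω_s−ω_c) = −60(ω_r−ω_c),  ω_r=0, ω_s=1
16(1−ω_c) = −60(0−ω_c)  ⇒  76ω_c = 16  ⇒  ω_c = 4/19
ω_c/ω_s = 4/19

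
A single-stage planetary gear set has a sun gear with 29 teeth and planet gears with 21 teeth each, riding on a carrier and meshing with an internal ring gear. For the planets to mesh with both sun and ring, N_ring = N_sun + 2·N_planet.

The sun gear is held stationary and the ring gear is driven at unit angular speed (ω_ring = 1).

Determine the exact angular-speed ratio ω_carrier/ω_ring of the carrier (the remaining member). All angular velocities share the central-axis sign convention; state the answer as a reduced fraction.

71/100

N_ring = 29 + 2·21 = 71
29(ω_s−ω_c) = −71(ω_r−ω_c),  ω_s=0, ω_r=1
29(0−ω_c) = −71(1−ω_c)  ⇒  100ω_c = 71  ⇒  ω_c = 71/100
ω_c/ω_r = 71/100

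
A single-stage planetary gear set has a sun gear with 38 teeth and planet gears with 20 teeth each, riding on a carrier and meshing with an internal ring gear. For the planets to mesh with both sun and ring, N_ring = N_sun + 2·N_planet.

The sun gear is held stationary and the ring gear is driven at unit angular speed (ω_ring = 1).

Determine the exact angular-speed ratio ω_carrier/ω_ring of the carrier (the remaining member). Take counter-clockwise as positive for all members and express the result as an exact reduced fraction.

39/58

N_ring = 38 + 2·20 = 78
38(ω_s−ω_c) = −78(ω_r−ω_c),  ω_s=0, ω_r=1
38(0−ω_c) = −78(1−ω_c)  ⇒  116ω_c = 78  ⇒  ω_c = 39/58
ω_c/ω_r = 39/58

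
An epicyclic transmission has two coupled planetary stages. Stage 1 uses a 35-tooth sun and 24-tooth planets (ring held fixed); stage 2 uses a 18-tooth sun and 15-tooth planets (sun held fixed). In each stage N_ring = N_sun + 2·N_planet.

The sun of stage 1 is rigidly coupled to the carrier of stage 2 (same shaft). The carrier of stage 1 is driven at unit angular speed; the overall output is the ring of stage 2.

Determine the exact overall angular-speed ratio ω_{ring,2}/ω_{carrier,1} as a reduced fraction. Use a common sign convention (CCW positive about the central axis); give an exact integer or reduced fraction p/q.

Stage 1: N_ring = 35 + 2·24 = 83
Stage 1: 35(ω_s−ω_c) = −83(ω_r−ω_c),  ω_r=0, ω_c=1
Stage 1: ω_s = 1 − (83/35)(0−1) = 118/35
  ⇒ ω_s¹/ω_c¹ = 118/35
Stage 2: N_ring = 18 + 2·15 = 48
Stage 2: 18(ω_s−ω_c) = −48(ω_r−ω_c),  ω_s=0, ω_c=1
Stage 2: ω_r = 1 − (18/48)(0−1) = 11/8
  ⇒ ω_r²/ω_c² = 11/8
Coupling ω_c² = ω_s¹ ⇒ overall = 118/35 × 11/8 = 649/140

649/140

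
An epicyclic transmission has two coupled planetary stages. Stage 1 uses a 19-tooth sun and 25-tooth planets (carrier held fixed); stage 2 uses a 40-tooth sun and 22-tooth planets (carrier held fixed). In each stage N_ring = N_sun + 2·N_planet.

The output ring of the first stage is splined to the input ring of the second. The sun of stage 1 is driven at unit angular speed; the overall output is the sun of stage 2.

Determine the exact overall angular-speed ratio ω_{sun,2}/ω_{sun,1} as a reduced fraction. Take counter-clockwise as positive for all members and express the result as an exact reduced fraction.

133/230

Stage 1: N_ring = 19 + 2·25 = 69
Stage 1: 19(ω_s−ω_c) = −69(ω_r−ω_c),  ω_c=0, ω_s=1
Stage 1: ω_r = 0 − (19/69)(1−0) = -19/69
  ⇒ ω_r¹/ω_s¹ = -19/69
Stage 2: N_ring = 40 + 2·22 = 84
Stage 2: 40(ω_s−ω_c) = −84(ω_r−ω_c),  ω_c=0, ω_r=1
Stage 2: ω_s = 0 − (84/40)(1−0) = -21/10
  ⇒ ω_s²/ω_r² = -21/10
Coupling ω_r² = ω_r¹ ⇒ overall = -19/69 × -21/10 = 133/230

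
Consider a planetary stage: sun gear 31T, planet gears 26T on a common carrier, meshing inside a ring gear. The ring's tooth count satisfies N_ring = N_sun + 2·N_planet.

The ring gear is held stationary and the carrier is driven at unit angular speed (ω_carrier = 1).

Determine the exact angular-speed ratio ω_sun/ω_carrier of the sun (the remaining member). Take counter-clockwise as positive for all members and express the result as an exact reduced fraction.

114/31

N_ring = 31 + 2·26 = 83
31(ω_s−ω_c) = −83(ω_r−ω_c),  ω_r=0, ω_c=1
ω_s = 1 − (83/31)(0−1) = 114/31
ω_s/ω_c = 114/31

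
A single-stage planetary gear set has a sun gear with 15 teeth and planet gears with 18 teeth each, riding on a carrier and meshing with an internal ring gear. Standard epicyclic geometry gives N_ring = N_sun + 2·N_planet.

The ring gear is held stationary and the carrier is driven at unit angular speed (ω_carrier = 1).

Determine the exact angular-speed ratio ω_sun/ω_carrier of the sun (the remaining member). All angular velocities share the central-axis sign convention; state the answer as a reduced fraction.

22/5

N_ring = 15 + 2·18 = 51
15(ω_s−ω_c) = −51(ω_r−ω_c),  ω_r=0, ω_c=1
ω_s = 1 − (51/15)(0−1) = 22/5
ω_s/ω_c = 22/5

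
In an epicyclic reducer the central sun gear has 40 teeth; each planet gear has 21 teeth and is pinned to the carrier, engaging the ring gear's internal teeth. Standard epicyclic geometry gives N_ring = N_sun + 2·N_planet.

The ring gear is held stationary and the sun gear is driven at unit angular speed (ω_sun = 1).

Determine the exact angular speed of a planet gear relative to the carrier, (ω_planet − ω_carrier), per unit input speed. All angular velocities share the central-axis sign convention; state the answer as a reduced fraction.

-1640/1281

N_ring = 40 + 2·21 = 82
40(ω_s−ω_c) = −82(ω_r−ω_c),  ω_r=0, ω_s=1
40(1−ω_c) = −82(0−ω_c)  ⇒  122ω_c = 40  ⇒  ω_c = 20/61
sun–planet: 40·(1−20/61) = −21·(ω_p−ω_c)  ⇒  ω_p−ω_c = −(40/21)·(41/61) = -1640/1281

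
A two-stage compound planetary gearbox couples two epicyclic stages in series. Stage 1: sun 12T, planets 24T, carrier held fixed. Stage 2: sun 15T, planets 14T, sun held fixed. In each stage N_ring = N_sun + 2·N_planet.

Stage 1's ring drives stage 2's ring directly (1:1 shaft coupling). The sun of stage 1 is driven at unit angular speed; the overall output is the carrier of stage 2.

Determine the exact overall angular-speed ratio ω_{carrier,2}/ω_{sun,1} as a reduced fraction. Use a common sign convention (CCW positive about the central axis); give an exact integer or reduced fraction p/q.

Stage 1: N_ring = 12 + 2·24 = 60
Stage 1: 12(ω_s−ω_c) = −60(ω_r−ω_c),  ω_c=0, ω_s=1
Stage 1: ω_r = 0 − (12/60)(1−0) = -1/5
  ⇒ ω_r¹/ω_s¹ = -1/5
Stage 2: N_ring = 15 + 2·14 = 43
Stage 2: 15(ω_s−ω_c) = −43(ω_r−ω_c),  ω_s=0, ω_r=1
Stage 2: 15(0−ω_c) = −43(1−ω_c)  ⇒  58ω_c = 43  ⇒  ω_c = 43/58
  ⇒ ω_c²/ω_r² = 43/58
Coupling ω_r² = ω_r¹ ⇒ overall = -1/5 × 43/58 = -43/290

-43/290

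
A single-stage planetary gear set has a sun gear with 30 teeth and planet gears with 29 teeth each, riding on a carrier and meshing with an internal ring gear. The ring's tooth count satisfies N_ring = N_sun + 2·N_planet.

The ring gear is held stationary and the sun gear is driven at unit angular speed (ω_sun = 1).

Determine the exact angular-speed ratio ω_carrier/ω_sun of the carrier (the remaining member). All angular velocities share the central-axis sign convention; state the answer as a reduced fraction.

N_ring = 30 + 2·29 = 88
30(ω_s−ω_c) = −88(ω_r−ω_c),  ω_r=0, ω_s=1
30(1−ω_c) = −88(0−ω_c)  ⇒  118ω_c = 30  ⇒  ω_c = 15/59
ω_c/ω_s = 15/59

15/59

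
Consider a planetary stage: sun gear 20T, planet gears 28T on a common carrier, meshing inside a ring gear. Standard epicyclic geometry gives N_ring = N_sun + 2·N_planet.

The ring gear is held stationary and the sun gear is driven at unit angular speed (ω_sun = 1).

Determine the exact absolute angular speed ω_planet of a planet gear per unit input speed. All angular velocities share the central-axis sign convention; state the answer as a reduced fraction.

N_ring = 20 + 2·28 = 76
20(ω_s−ω_c) = −76(ω_r−ω_c),  ω_r=0, ω_s=1
20(1−ω_c) = −76(0−ω_c)  ⇒  96ω_c = 20  ⇒  ω_c = 5/24
sun–planet: 20·(1−5/24) = −28·(ω_p−ω_c)  ⇒  ω_p−ω_c = −(20/28)·(19/24) = -95/168
ω_p = 5/24 − 95/168 = -5/14

-5/14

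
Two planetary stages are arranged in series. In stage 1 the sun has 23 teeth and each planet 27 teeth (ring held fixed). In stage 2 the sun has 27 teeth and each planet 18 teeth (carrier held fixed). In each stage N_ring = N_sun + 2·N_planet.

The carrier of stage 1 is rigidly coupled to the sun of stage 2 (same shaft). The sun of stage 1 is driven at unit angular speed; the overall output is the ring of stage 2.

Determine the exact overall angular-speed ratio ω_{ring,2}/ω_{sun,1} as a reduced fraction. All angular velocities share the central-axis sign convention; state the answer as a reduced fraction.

-69/700

Stage 1: N_ring = 23 + 2·27 = 77
Stage 1: 23(ω_s−ω_c) = −77(ω_r−ω_c),  ω_r=0, ω_s=1
Stage 1: 23(1−ω_c) = −77(0−ω_c)  ⇒  100ω_c = 23  ⇒  ω_c = 23/100
  ⇒ ω_c¹/ω_s¹ = 23/100
Stage 2: N_ring = 27 + 2·18 = 63
Stage 2: 27(ω_s−ω_c) = −63(ω_r−ω_c),  ω_c=0, ω_s=1
Stage 2: ω_r = 0 − (27/63)(1−0) = -3/7
  ⇒ ω_r²/ω_s² = -3/7
Coupling ω_s² = ω_c¹ ⇒ overall = 23/100 × -3/7 = -69/700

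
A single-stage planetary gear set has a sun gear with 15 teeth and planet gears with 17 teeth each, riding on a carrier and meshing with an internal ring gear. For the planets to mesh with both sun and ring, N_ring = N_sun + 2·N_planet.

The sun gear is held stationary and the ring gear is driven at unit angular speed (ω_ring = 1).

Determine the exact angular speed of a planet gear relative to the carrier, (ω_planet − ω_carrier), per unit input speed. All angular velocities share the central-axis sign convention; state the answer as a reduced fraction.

N_ring = 15 + 2·17 = 49
15(ω_s−ω_c) = −49(ω_r−ω_c),  ω_s=0, ω_r=1
15(0−ω_c) = −49(1−ω_c)  ⇒  64ω_c = 49  ⇒  ω_c = 49/64
sun–planet: 15·(0−49/64) = −17·(ω_p−ω_c)  ⇒  ω_p−ω_c = −(15/17)·(-49/64) = 735/1088

735/1088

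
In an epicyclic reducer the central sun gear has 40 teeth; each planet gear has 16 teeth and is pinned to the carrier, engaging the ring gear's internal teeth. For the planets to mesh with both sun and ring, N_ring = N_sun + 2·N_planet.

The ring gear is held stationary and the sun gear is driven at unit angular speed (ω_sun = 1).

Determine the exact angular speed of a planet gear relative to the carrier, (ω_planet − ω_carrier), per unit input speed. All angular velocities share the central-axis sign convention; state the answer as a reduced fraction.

-45/28

N_ring = 40 + 2·16 = 72
40(ω_s−ω_c) = −72(ω_r−ω_c),  ω_r=0, ω_s=1
40(1−ω_c) = −72(0−ω_c)  ⇒  112ω_c = 40  ⇒  ω_c = 5/14
sun–planet: 40·(1−5/14) = −16·(ω_p−ω_c)  ⇒  ω_p−ω_c = −(40/16)·(9/14) = -45/28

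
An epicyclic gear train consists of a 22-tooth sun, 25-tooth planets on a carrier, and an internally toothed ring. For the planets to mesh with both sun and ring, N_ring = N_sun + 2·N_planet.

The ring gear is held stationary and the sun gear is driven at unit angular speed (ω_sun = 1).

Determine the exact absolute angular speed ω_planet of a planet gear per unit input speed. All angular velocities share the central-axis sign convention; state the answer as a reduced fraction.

-11/25

N_ring = 22 + 2·25 = 72
22(ω_s−ω_c) = −72(ω_r−ω_c),  ω_r=0, ω_s=1
22(1−ω_c) = −72(0−ω_c)  ⇒  94ω_c = 22  ⇒  ω_c = 11/47
sun–planet: 22·(1−11/47) = −25·(ω_p−ω_c)  ⇒  ω_p−ω_c = −(22/25)·(36/47) = -792/1175
ω_p = 11/47 − 792/1175 = -11/25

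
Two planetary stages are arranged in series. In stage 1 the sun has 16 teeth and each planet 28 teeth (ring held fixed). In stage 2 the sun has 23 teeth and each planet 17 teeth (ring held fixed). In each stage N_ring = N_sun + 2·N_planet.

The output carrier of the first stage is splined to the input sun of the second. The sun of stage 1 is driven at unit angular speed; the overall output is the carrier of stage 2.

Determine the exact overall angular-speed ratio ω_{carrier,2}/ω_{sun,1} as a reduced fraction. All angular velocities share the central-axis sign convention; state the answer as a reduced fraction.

23/440

Stage 1: N_ring = 16 + 2·28 = 72
Stage 1: 16(ω_s−ω_c) = −72(ω_r−ω_c),  ω_r=0, ω_s=1
Stage 1: 16(1−ω_c) = −72(0−ω_c)  ⇒  88ω_c = 16  ⇒  ω_c = 2/11
  ⇒ ω_c¹/ω_s¹ = 2/11
Stage 2: N_ring = 23 + 2·17 = 57
Stage 2: 23(ω_s−ω_c) = −57(ω_r−ω_c),  ω_r=0, ω_s=1
Stage 2: 23(1−ω_c) = −57(0−ω_c)  ⇒  80ω_c = 23  ⇒  ω_c = 23/80
  ⇒ ω_c²/ω_s² = 23/80
Coupling ω_s² = ω_c¹ ⇒ overall = 2/11 × 23/80 = 23/440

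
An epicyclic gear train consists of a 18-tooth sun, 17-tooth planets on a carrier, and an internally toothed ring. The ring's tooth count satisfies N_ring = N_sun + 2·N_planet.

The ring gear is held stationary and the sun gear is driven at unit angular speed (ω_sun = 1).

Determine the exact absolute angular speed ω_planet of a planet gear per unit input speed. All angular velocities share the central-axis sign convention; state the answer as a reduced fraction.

N_ring = 18 + 2·17 = 52
18(ω_s−ω_c) = −52(ω_r−ω_c),  ω_r=0, ω_s=1
18(1−ω_c) = −52(0−ω_c)  ⇒  70ω_c = 18  ⇒  ω_c = 9/35
sun–planet: 18·(1−9/35) = −17·(ω_p−ω_c)  ⇒  ω_p−ω_c = −(18/17)·(26/35) = -468/595
ω_p = 9/35 − 468/595 = -9/17

-9/17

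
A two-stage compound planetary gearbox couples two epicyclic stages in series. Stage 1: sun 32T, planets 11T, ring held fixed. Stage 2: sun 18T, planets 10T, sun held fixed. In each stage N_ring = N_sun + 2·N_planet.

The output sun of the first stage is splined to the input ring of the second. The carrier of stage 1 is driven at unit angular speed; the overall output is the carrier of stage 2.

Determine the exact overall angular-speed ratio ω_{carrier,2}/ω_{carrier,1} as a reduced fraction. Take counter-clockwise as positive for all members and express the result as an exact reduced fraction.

Stage 1: N_ring = 32 + 2·11 = 54
Stage 1: 32(ω_s−ω_c) = −54(ω_r−ω_c),  ω_r=0, ω_c=1
Stage 1: ω_s = 1 − (54/32)(0−1) = 43/16
  ⇒ ω_s¹/ω_c¹ = 43/16
Stage 2: N_ring = 18 + 2·10 = 38
Stage 2: 18(ω_s−ω_c) = −38(ω_r−ω_c),  ω_s=0, ω_r=1
Stage 2: 18(0−ω_c) = −38(1−ω_c)  ⇒  56ω_c = 38  ⇒  ω_c = 19/28
  ⇒ ω_c²/ω_r² = 19/28
Coupling ω_r² = ω_s¹ ⇒ overall = 43/16 × 19/28 = 817/448

817/448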